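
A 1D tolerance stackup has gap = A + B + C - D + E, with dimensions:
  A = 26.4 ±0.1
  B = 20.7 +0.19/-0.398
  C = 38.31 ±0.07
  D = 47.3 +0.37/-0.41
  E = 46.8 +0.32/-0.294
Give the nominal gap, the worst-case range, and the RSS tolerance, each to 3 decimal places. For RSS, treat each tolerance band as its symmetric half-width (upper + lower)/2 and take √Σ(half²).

nominal=84.910 wc=[83.678,86.000] rss=0.590

Stack each dimension's contribution:
  +A: nom +26.400 → Σnom=26.400; wc +0.100/-0.100 → slack +0.100/-0.100; half-tol=0.100, Σhalf²=0.010000
  +B: nom +20.700 → Σnom=47.100; wc +0.190/-0.398 → slack +0.290/-0.498; half-tol=0.294, Σhalf²=0.096436
  +C: nom +38.310 → Σnom=85.410; wc +0.070/-0.070 → slack +0.360/-0.568; half-tol=0.070, Σhalf²=0.101336
  -D: nom -47.300 → Σnom=38.110; wc +0.410/-0.370 → slack +0.770/-0.938; half-tol=0.390, Σhalf²=0.253436
  +E: nom +46.800 → Σnom=84.910; wc +0.320/-0.294 → slack +1.090/-1.232; half-tol=0.307, Σhalf²=0.347685
Nominal = 84.910. Worst-case = [84.910 - 1.232, 84.910 + 1.090] = [83.678, 86.000]. RSS = √0.347685 = 0.590.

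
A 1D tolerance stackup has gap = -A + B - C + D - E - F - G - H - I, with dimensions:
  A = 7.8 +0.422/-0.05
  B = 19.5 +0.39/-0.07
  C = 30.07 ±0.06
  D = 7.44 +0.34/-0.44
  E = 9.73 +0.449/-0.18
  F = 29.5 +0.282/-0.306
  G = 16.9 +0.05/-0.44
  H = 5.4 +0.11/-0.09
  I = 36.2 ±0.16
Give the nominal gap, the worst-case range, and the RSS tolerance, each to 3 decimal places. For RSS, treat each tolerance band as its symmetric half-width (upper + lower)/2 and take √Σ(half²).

Stack each dimension's contribution:
  -A: nom -7.800 → Σnom=-7.800; wc +0.050/-0.422 → slack +0.050/-0.422; half-tol=0.236, Σhalf²=0.055696
  +B: nom +19.500 → Σnom=11.700; wc +0.390/-0.070 → slack +0.440/-0.492; half-tol=0.230, Σhalf²=0.108596
  -C: nom -30.070 → Σnom=-18.370; wc +0.060/-0.060 → slack +0.500/-0.552; half-tol=0.060, Σhalf²=0.112196
  +D: nom +7.440 → Σnom=-10.930; wc +0.340/-0.440 → slack +0.840/-0.992; half-tol=0.390, Σhalf²=0.264296
  -E: nom -9.730 → Σnom=-20.660; wc +0.180/-0.449 → slack +1.020/-1.441; half-tol=0.315, Σhalf²=0.363206
  -F: nom -29.500 → Σnom=-50.160; wc +0.306/-0.282 → slack +1.326/-1.723; half-tol=0.294, Σhalf²=0.449642
  -G: nom -16.900 → Σnom=-67.060; wc +0.440/-0.050 → slack +1.766/-1.773; half-tol=0.245, Σhalf²=0.509667
  -H: nom -5.400 → Σnom=-72.460; wc +0.090/-0.110 → slack +1.856/-1.883; half-tol=0.100, Σhalf²=0.519667
  -I: nom -36.200 → Σnom=-108.660; wc +0.160/-0.160 → slack +2.016/-2.043; half-tol=0.160, Σhalf²=0.545267
Nominal = -108.660. Worst-case = [-108.660 - 2.043, -108.660 + 2.016] = [-110.703, -106.644]. RSS = √0.545267 = 0.738.

nominal=-108.660 wc=[-110.703,-106.644] rss=0.738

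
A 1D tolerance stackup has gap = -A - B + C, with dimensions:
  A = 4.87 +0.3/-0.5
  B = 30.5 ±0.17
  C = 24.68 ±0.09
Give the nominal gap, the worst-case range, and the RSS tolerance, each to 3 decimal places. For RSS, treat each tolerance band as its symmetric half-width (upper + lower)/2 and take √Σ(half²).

Stack each dimension's contribution:
  -A: nom -4.870 → Σnom=-4.870; wc +0.500/-0.300 → slack +0.500/-0.300; half-tol=0.400, Σhalf²=0.160000
  -B: nom -30.500 → Σnom=-35.370; wc +0.170/-0.170 → slack +0.670/-0.470; half-tol=0.170, Σhalf²=0.188900
  +C: nom +24.680 → Σnom=-10.690; wc +0.090/-0.090 → slack +0.760/-0.560; half-tol=0.090, Σhalf²=0.197000
Nominal = -10.690. Worst-case = [-10.690 - 0.560, -10.690 + 0.760] = [-11.250, -9.930]. RSS = √0.197000 = 0.444.

nominal=-10.690 wc=[-11.250,-9.930] rss=0.444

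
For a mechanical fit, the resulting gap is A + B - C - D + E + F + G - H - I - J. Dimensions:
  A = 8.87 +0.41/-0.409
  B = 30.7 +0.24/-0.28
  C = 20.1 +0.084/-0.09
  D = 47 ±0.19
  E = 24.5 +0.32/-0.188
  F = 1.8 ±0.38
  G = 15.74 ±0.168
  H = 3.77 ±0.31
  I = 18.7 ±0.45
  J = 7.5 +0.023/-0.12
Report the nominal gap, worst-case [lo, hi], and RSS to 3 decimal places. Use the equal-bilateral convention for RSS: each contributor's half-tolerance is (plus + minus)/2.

nominal=-15.460 wc=[-17.942,-12.782] rss=0.905

Stack each dimension's contribution:
  +A: nom +8.870 → Σnom=8.870; wc +0.410/-0.409 → slack +0.410/-0.409; half-tol=0.409, Σhalf²=0.167690
  +B: nom +30.700 → Σnom=39.570; wc +0.240/-0.280 → slack +0.650/-0.689; half-tol=0.260, Σhalf²=0.235290
  -C: nom -20.100 → Σnom=19.470; wc +0.090/-0.084 → slack +0.740/-0.773; half-tol=0.087, Σhalf²=0.242859
  -D: nom -47.000 → Σnom=-27.530; wc +0.190/-0.190 → slack +0.930/-0.963; half-tol=0.190, Σhalf²=0.278959
  +E: nom +24.500 → Σnom=-3.030; wc +0.320/-0.188 → slack +1.250/-1.151; half-tol=0.254, Σhalf²=0.343475
  +F: nom +1.800 → Σnom=-1.230; wc +0.380/-0.380 → slack +1.630/-1.531; half-tol=0.380, Σhalf²=0.487875
  +G: nom +15.740 → Σnom=14.510; wc +0.168/-0.168 → slack +1.798/-1.699; half-tol=0.168, Σhalf²=0.516099
  -H: nom -3.770 → Σnom=10.740; wc +0.310/-0.310 → slack +2.108/-2.009; half-tol=0.310, Σhalf²=0.612199
  -I: nom -18.700 → Σnom=-7.960; wc +0.450/-0.450 → slack +2.558/-2.459; half-tol=0.450, Σhalf²=0.814699
  -J: nom -7.500 → Σnom=-15.460; wc +0.120/-0.023 → slack +2.678/-2.482; half-tol=0.071, Σhalf²=0.819812
Nominal = -15.460. Worst-case = [-15.460 - 2.482, -15.460 + 2.678] = [-17.942, -12.782]. RSS = √0.819812 = 0.905.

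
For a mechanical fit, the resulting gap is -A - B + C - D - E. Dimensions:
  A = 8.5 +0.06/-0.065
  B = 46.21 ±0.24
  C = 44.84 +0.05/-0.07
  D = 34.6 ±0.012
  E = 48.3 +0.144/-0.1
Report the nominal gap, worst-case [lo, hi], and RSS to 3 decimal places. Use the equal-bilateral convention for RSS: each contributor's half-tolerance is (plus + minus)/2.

Stack each dimension's contribution:
  -A: nom -8.500 → Σnom=-8.500; wc +0.065/-0.060 → slack +0.065/-0.060; half-tol=0.062, Σhalf²=0.003906
  -B: nom -46.210 → Σnom=-54.710; wc +0.240/-0.240 → slack +0.305/-0.300; half-tol=0.240, Σhalf²=0.061506
  +C: nom +44.840 → Σnom=-9.870; wc +0.050/-0.070 → slack +0.355/-0.370; half-tol=0.060, Σhalf²=0.065106
  -D: nom -34.600 → Σnom=-44.470; wc +0.012/-0.012 → slack +0.367/-0.382; half-tol=0.012, Σhalf²=0.065250
  -E: nom -48.300 → Σnom=-92.770; wc +0.100/-0.144 → slack +0.467/-0.526; half-tol=0.122, Σhalf²=0.080134
Nominal = -92.770. Worst-case = [-92.770 - 0.526, -92.770 + 0.467] = [-93.296, -92.303]. RSS = √0.080134 = 0.283.

nominal=-92.770 wc=[-93.296,-92.303] rss=0.283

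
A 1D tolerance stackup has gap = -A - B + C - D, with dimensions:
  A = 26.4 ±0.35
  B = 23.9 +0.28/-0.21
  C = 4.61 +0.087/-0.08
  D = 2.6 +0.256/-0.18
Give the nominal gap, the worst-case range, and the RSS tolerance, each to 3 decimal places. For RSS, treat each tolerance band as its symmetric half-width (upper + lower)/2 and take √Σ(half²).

nominal=-48.290 wc=[-49.256,-47.463] rss=0.487

Stack each dimension's contribution:
  -A: nom -26.400 → Σnom=-26.400; wc +0.350/-0.350 → slack +0.350/-0.350; half-tol=0.350, Σhalf²=0.122500
  -B: nom -23.900 → Σnom=-50.300; wc +0.210/-0.280 → slack +0.560/-0.630; half-tol=0.245, Σhalf²=0.182525
  +C: nom +4.610 → Σnom=-45.690; wc +0.087/-0.080 → slack +0.647/-0.710; half-tol=0.083, Σhalf²=0.189497
  -D: nom -2.600 → Σnom=-48.290; wc +0.180/-0.256 → slack +0.827/-0.966; half-tol=0.218, Σhalf²=0.237021
Nominal = -48.290. Worst-case = [-48.290 - 0.966, -48.290 + 0.827] = [-49.256, -47.463]. RSS = √0.237021 = 0.487.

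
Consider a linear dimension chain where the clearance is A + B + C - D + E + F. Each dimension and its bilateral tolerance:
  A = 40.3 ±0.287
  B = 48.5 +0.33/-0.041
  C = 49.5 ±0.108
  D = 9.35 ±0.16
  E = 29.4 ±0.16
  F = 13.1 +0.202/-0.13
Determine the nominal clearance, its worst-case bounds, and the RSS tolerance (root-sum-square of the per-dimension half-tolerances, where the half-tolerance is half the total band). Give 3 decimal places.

Stack each dimension's contribution:
  +A: nom +40.300 → Σnom=40.300; wc +0.287/-0.287 → slack +0.287/-0.287; half-tol=0.287, Σhalf²=0.082369
  +B: nom +48.500 → Σnom=88.800; wc +0.330/-0.041 → slack +0.617/-0.328; half-tol=0.185, Σhalf²=0.116779
  +C: nom +49.500 → Σnom=138.300; wc +0.108/-0.108 → slack +0.725/-0.436; half-tol=0.108, Σhalf²=0.128443
  -D: nom -9.350 → Σnom=128.950; wc +0.160/-0.160 → slack +0.885/-0.596; half-tol=0.160, Σhalf²=0.154043
  +E: nom +29.400 → Σnom=158.350; wc +0.160/-0.160 → slack +1.045/-0.756; half-tol=0.160, Σhalf²=0.179643
  +F: nom +13.100 → Σnom=171.450; wc +0.202/-0.130 → slack +1.247/-0.886; half-tol=0.166, Σhalf²=0.207199
Nominal = 171.450. Worst-case = [171.450 - 0.886, 171.450 + 1.247] = [170.564, 172.697]. RSS = √0.207199 = 0.455.

nominal=171.450 wc=[170.564,172.697] rss=0.455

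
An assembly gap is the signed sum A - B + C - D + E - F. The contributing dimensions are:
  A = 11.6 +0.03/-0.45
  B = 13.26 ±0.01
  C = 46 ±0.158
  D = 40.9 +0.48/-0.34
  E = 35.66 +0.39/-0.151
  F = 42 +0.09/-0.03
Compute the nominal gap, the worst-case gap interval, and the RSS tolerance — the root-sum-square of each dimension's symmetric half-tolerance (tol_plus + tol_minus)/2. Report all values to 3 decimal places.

nominal=-2.900 wc=[-4.239,-1.942] rss=0.572

Stack each dimension's contribution:
  +A: nom +11.600 → Σnom=11.600; wc +0.030/-0.450 → slack +0.030/-0.450; half-tol=0.240, Σhalf²=0.057600
  -B: nom -13.260 → Σnom=-1.660; wc +0.010/-0.010 → slack +0.040/-0.460; half-tol=0.010, Σhalf²=0.057700
  +C: nom +46.000 → Σnom=44.340; wc +0.158/-0.158 → slack +0.198/-0.618; half-tol=0.158, Σhalf²=0.082664
  -D: nom -40.900 → Σnom=3.440; wc +0.340/-0.480 → slack +0.538/-1.098; half-tol=0.410, Σhalf²=0.250764
  +E: nom +35.660 → Σnom=39.100; wc +0.390/-0.151 → slack +0.928/-1.249; half-tol=0.271, Σhalf²=0.323934
  -F: nom -42.000 → Σnom=-2.900; wc +0.030/-0.090 → slack +0.958/-1.339; half-tol=0.060, Σhalf²=0.327534
Nominal = -2.900. Worst-case = [-2.900 - 1.339, -2.900 + 0.958] = [-4.239, -1.942]. RSS = √0.327534 = 0.572.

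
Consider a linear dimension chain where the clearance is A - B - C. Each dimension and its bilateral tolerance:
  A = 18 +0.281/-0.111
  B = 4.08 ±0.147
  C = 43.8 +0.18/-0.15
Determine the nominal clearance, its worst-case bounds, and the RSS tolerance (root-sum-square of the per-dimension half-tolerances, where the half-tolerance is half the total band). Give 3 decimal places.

Stack each dimension's contribution:
  +A: nom +18.000 → Σnom=18.000; wc +0.281/-0.111 → slack +0.281/-0.111; half-tol=0.196, Σhalf²=0.038416
  -B: nom -4.080 → Σnom=13.920; wc +0.147/-0.147 → slack +0.428/-0.258; half-tol=0.147, Σhalf²=0.060025
  -C: nom -43.800 → Σnom=-29.880; wc +0.150/-0.180 → slack +0.578/-0.438; half-tol=0.165, Σhalf²=0.087250
Nominal = -29.880. Worst-case = [-29.880 - 0.438, -29.880 + 0.578] = [-30.318, -29.302]. RSS = √0.087250 = 0.295.

nominal=-29.880 wc=[-30.318,-29.302] rss=0.295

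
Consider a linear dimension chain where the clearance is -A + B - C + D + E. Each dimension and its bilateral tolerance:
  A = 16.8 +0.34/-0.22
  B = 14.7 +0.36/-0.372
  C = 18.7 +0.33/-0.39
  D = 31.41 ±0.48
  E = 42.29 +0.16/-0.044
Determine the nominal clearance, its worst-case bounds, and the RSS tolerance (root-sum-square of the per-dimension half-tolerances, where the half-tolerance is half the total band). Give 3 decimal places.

nominal=52.900 wc=[51.334,54.510] rss=0.763

Stack each dimension's contribution:
  -A: nom -16.800 → Σnom=-16.800; wc +0.220/-0.340 → slack +0.220/-0.340; half-tol=0.280, Σhalf²=0.078400
  +B: nom +14.700 → Σnom=-2.100; wc +0.360/-0.372 → slack +0.580/-0.712; half-tol=0.366, Σhalf²=0.212356
  -C: nom -18.700 → Σnom=-20.800; wc +0.390/-0.330 → slack +0.970/-1.042; half-tol=0.360, Σhalf²=0.341956
  +D: nom +31.410 → Σnom=10.610; wc +0.480/-0.480 → slack +1.450/-1.522; half-tol=0.480, Σhalf²=0.572356
  +E: nom +42.290 → Σnom=52.900; wc +0.160/-0.044 → slack +1.610/-1.566; half-tol=0.102, Σhalf²=0.582760
Nominal = 52.900. Worst-case = [52.900 - 1.566, 52.900 + 1.610] = [51.334, 54.510]. RSS = √0.582760 = 0.763.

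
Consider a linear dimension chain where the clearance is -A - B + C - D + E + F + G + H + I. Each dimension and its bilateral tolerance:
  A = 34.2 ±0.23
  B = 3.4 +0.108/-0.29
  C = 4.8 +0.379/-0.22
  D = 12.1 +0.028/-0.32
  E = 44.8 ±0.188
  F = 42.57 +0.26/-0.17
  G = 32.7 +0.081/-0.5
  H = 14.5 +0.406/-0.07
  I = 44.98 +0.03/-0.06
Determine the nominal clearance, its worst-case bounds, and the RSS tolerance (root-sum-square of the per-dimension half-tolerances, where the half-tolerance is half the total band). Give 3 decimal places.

nominal=134.650 wc=[133.076,136.834] rss=0.661

Stack each dimension's contribution:
  -A: nom -34.200 → Σnom=-34.200; wc +0.230/-0.230 → slack +0.230/-0.230; half-tol=0.230, Σhalf²=0.052900
  -B: nom -3.400 → Σnom=-37.600; wc +0.290/-0.108 → slack +0.520/-0.338; half-tol=0.199, Σhalf²=0.092501
  +C: nom +4.800 → Σnom=-32.800; wc +0.379/-0.220 → slack +0.899/-0.558; half-tol=0.299, Σhalf²=0.182201
  -D: nom -12.100 → Σnom=-44.900; wc +0.320/-0.028 → slack +1.219/-0.586; half-tol=0.174, Σhalf²=0.212477
  +E: nom +44.800 → Σnom=-0.100; wc +0.188/-0.188 → slack +1.407/-0.774; half-tol=0.188, Σhalf²=0.247821
  +F: nom +42.570 → Σnom=42.470; wc +0.260/-0.170 → slack +1.667/-0.944; half-tol=0.215, Σhalf²=0.294046
  +G: nom +32.700 → Σnom=75.170; wc +0.081/-0.500 → slack +1.748/-1.444; half-tol=0.290, Σhalf²=0.378437
  +H: nom +14.500 → Σnom=89.670; wc +0.406/-0.070 → slack +2.154/-1.514; half-tol=0.238, Σhalf²=0.435081
  +I: nom +44.980 → Σnom=134.650; wc +0.030/-0.060 → slack +2.184/-1.574; half-tol=0.045, Σhalf²=0.437106
Nominal = 134.650. Worst-case = [134.650 - 1.574, 134.650 + 2.184] = [133.076, 136.834]. RSS = √0.437106 = 0.661.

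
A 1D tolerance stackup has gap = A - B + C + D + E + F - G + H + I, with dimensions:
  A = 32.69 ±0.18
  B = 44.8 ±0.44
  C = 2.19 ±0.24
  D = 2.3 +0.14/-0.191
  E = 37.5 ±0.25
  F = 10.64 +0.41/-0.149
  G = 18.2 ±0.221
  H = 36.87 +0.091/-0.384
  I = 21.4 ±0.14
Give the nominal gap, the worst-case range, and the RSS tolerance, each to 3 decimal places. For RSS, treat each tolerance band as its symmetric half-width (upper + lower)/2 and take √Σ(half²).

Stack each dimension's contribution:
  +A: nom +32.690 → Σnom=32.690; wc +0.180/-0.180 → slack +0.180/-0.180; half-tol=0.180, Σhalf²=0.032400
  -B: nom -44.800 → Σnom=-12.110; wc +0.440/-0.440 → slack +0.620/-0.620; half-tol=0.440, Σhalf²=0.226000
  +C: nom +2.190 → Σnom=-9.920; wc +0.240/-0.240 → slack +0.860/-0.860; half-tol=0.240, Σhalf²=0.283600
  +D: nom +2.300 → Σnom=-7.620; wc +0.140/-0.191 → slack +1.000/-1.051; half-tol=0.166, Σhalf²=0.310990
  +E: nom +37.500 → Σnom=29.880; wc +0.250/-0.250 → slack +1.250/-1.301; half-tol=0.250, Σhalf²=0.373490
  +F: nom +10.640 → Σnom=40.520; wc +0.410/-0.149 → slack +1.660/-1.450; half-tol=0.279, Σhalf²=0.451610
  -G: nom -18.200 → Σnom=22.320; wc +0.221/-0.221 → slack +1.881/-1.671; half-tol=0.221, Σhalf²=0.500451
  +H: nom +36.870 → Σnom=59.190; wc +0.091/-0.384 → slack +1.972/-2.055; half-tol=0.237, Σhalf²=0.556858
  +I: nom +21.400 → Σnom=80.590; wc +0.140/-0.140 → slack +2.112/-2.195; half-tol=0.140, Σhalf²=0.576458
Nominal = 80.590. Worst-case = [80.590 - 2.195, 80.590 + 2.112] = [78.395, 82.702]. RSS = √0.576458 = 0.759.

nominal=80.590 wc=[78.395,82.702] rss=0.759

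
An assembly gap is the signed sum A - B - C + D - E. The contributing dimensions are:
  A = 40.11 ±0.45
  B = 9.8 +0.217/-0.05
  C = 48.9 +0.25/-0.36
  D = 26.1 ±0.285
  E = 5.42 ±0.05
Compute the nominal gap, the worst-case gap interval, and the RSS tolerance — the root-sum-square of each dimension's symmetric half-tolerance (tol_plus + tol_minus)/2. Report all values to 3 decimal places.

Stack each dimension's contribution:
  +A: nom +40.110 → Σnom=40.110; wc +0.450/-0.450 → slack +0.450/-0.450; half-tol=0.450, Σhalf²=0.202500
  -B: nom -9.800 → Σnom=30.310; wc +0.050/-0.217 → slack +0.500/-0.667; half-tol=0.134, Σhalf²=0.220322
  -C: nom -48.900 → Σnom=-18.590; wc +0.360/-0.250 → slack +0.860/-0.917; half-tol=0.305, Σhalf²=0.313347
  +D: nom +26.100 → Σnom=7.510; wc +0.285/-0.285 → slack +1.145/-1.202; half-tol=0.285, Σhalf²=0.394572
  -E: nom -5.420 → Σnom=2.090; wc +0.050/-0.050 → slack +1.195/-1.252; half-tol=0.050, Σhalf²=0.397072
Nominal = 2.090. Worst-case = [2.090 - 1.252, 2.090 + 1.195] = [0.838, 3.285]. RSS = √0.397072 = 0.630.

nominal=2.090 wc=[0.838,3.285] rss=0.630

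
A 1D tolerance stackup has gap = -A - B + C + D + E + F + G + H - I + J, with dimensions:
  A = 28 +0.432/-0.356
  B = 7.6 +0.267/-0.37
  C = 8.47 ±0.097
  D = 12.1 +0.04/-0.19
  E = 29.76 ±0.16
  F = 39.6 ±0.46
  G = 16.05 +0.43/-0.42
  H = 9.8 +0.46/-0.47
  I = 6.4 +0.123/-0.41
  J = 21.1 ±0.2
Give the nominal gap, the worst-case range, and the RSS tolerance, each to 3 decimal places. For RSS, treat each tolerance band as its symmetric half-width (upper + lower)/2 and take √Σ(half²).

Stack each dimension's contribution:
  -A: nom -28.000 → Σnom=-28.000; wc +0.356/-0.432 → slack +0.356/-0.432; half-tol=0.394, Σhalf²=0.155236
  -B: nom -7.600 → Σnom=-35.600; wc +0.370/-0.267 → slack +0.726/-0.699; half-tol=0.319, Σhalf²=0.256678
  +C: nom +8.470 → Σnom=-27.130; wc +0.097/-0.097 → slack +0.823/-0.796; half-tol=0.097, Σhalf²=0.266087
  +D: nom +12.100 → Σnom=-15.030; wc +0.040/-0.190 → slack +0.863/-0.986; half-tol=0.115, Σhalf²=0.279312
  +E: nom +29.760 → Σnom=14.730; wc +0.160/-0.160 → slack +1.023/-1.146; half-tol=0.160, Σhalf²=0.304912
  +F: nom +39.600 → Σnom=54.330; wc +0.460/-0.460 → slack +1.483/-1.606; half-tol=0.460, Σhalf²=0.516512
  +G: nom +16.050 → Σnom=70.380; wc +0.430/-0.420 → slack +1.913/-2.026; half-tol=0.425, Σhalf²=0.697137
  +H: nom +9.800 → Σnom=80.180; wc +0.460/-0.470 → slack +2.373/-2.496; half-tol=0.465, Σhalf²=0.913362
  -I: nom -6.400 → Σnom=73.780; wc +0.410/-0.123 → slack +2.783/-2.619; half-tol=0.266, Σhalf²=0.984384
  +J: nom +21.100 → Σnom=94.880; wc +0.200/-0.200 → slack +2.983/-2.819; half-tol=0.200, Σhalf²=1.024384
Nominal = 94.880. Worst-case = [94.880 - 2.819, 94.880 + 2.983] = [92.061, 97.863]. RSS = √1.024384 = 1.012.

nominal=94.880 wc=[92.061,97.863] rss=1.012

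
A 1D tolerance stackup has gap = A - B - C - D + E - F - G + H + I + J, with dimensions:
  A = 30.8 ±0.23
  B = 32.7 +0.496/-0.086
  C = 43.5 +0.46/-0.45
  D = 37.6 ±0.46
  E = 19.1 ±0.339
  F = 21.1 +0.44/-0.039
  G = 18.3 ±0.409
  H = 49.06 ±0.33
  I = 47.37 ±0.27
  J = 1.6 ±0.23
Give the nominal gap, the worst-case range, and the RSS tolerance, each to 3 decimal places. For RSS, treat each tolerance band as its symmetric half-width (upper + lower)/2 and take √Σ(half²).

Stack each dimension's contribution:
  +A: nom +30.800 → Σnom=30.800; wc +0.230/-0.230 → slack +0.230/-0.230; half-tol=0.230, Σhalf²=0.052900
  -B: nom -32.700 → Σnom=-1.900; wc +0.086/-0.496 → slack +0.316/-0.726; half-tol=0.291, Σhalf²=0.137581
  -C: nom -43.500 → Σnom=-45.400; wc +0.450/-0.460 → slack +0.766/-1.186; half-tol=0.455, Σhalf²=0.344606
  -D: nom -37.600 → Σnom=-83.000; wc +0.460/-0.460 → slack +1.226/-1.646; half-tol=0.460, Σhalf²=0.556206
  +E: nom +19.100 → Σnom=-63.900; wc +0.339/-0.339 → slack +1.565/-1.985; half-tol=0.339, Σhalf²=0.671127
  -F: nom -21.100 → Σnom=-85.000; wc +0.039/-0.440 → slack +1.604/-2.425; half-tol=0.239, Σhalf²=0.728487
  -G: nom -18.300 → Σnom=-103.300; wc +0.409/-0.409 → slack +2.013/-2.834; half-tol=0.409, Σhalf²=0.895768
  +H: nom +49.060 → Σnom=-54.240; wc +0.330/-0.330 → slack +2.343/-3.164; half-tol=0.330, Σhalf²=1.004668
  +I: nom +47.370 → Σnom=-6.870; wc +0.270/-0.270 → slack +2.613/-3.434; half-tol=0.270, Σhalf²=1.077568
  +J: nom +1.600 → Σnom=-5.270; wc +0.230/-0.230 → slack +2.843/-3.664; half-tol=0.230, Σhalf²=1.130468
Nominal = -5.270. Worst-case = [-5.270 - 3.664, -5.270 + 2.843] = [-8.934, -2.427]. RSS = √1.130468 = 1.063.

nominal=-5.270 wc=[-8.934,-2.427] rss=1.063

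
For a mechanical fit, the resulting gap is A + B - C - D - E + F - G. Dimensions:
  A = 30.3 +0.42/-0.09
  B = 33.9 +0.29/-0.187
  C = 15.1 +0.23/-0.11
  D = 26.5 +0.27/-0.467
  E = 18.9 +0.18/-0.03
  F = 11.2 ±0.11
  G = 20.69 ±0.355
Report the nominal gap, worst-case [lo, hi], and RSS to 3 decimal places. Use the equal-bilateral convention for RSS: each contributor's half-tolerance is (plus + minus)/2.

Stack each dimension's contribution:
  +A: nom +30.300 → Σnom=30.300; wc +0.420/-0.090 → slack +0.420/-0.090; half-tol=0.255, Σhalf²=0.065025
  +B: nom +33.900 → Σnom=64.200; wc +0.290/-0.187 → slack +0.710/-0.277; half-tol=0.238, Σhalf²=0.121907
  -C: nom -15.100 → Σnom=49.100; wc +0.110/-0.230 → slack +0.820/-0.507; half-tol=0.170, Σhalf²=0.150807
  -D: nom -26.500 → Σnom=22.600; wc +0.467/-0.270 → slack +1.287/-0.777; half-tol=0.369, Σhalf²=0.286600
  -E: nom -18.900 → Σnom=3.700; wc +0.030/-0.180 → slack +1.317/-0.957; half-tol=0.105, Σhalf²=0.297625
  +F: nom +11.200 → Σnom=14.900; wc +0.110/-0.110 → slack +1.427/-1.067; half-tol=0.110, Σhalf²=0.309725
  -G: nom -20.690 → Σnom=-5.790; wc +0.355/-0.355 → slack +1.782/-1.422; half-tol=0.355, Σhalf²=0.435750
Nominal = -5.790. Worst-case = [-5.790 - 1.422, -5.790 + 1.782] = [-7.212, -4.008]. RSS = √0.435750 = 0.660.

nominal=-5.790 wc=[-7.212,-4.008] rss=0.660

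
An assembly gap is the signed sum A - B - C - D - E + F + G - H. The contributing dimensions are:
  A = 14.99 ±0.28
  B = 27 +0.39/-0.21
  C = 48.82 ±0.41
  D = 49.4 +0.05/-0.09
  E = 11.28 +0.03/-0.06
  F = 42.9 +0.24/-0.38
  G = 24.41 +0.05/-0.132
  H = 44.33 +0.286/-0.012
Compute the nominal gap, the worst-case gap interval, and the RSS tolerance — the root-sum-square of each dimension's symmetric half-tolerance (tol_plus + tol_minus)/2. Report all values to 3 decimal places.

nominal=-98.530 wc=[-100.488,-97.178] rss=0.686

Stack each dimension's contribution:
  +A: nom +14.990 → Σnom=14.990; wc +0.280/-0.280 → slack +0.280/-0.280; half-tol=0.280, Σhalf²=0.078400
  -B: nom -27.000 → Σnom=-12.010; wc +0.210/-0.390 → slack +0.490/-0.670; half-tol=0.300, Σhalf²=0.168400
  -C: nom -48.820 → Σnom=-60.830; wc +0.410/-0.410 → slack +0.900/-1.080; half-tol=0.410, Σhalf²=0.336500
  -D: nom -49.400 → Σnom=-110.230; wc +0.090/-0.050 → slack +0.990/-1.130; half-tol=0.070, Σhalf²=0.341400
  -E: nom -11.280 → Σnom=-121.510; wc +0.060/-0.030 → slack +1.050/-1.160; half-tol=0.045, Σhalf²=0.343425
  +F: nom +42.900 → Σnom=-78.610; wc +0.240/-0.380 → slack +1.290/-1.540; half-tol=0.310, Σhalf²=0.439525
  +G: nom +24.410 → Σnom=-54.200; wc +0.050/-0.132 → slack +1.340/-1.672; half-tol=0.091, Σhalf²=0.447806
  -H: nom -44.330 → Σnom=-98.530; wc +0.012/-0.286 → slack +1.352/-1.958; half-tol=0.149, Σhalf²=0.470007
Nominal = -98.530. Worst-case = [-98.530 - 1.958, -98.530 + 1.352] = [-100.488, -97.178]. RSS = √0.470007 = 0.686.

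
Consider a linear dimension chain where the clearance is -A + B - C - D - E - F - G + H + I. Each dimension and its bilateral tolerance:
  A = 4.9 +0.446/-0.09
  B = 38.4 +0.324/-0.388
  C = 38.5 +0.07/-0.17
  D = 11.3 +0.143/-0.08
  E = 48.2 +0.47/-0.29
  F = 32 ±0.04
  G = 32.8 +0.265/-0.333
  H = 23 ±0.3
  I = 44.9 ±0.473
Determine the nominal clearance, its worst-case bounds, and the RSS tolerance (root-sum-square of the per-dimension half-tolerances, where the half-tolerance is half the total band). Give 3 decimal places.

nominal=-61.400 wc=[-63.995,-59.300] rss=0.880

Stack each dimension's contribution:
  -A: nom -4.900 → Σnom=-4.900; wc +0.090/-0.446 → slack +0.090/-0.446; half-tol=0.268, Σhalf²=0.071824
  +B: nom +38.400 → Σnom=33.500; wc +0.324/-0.388 → slack +0.414/-0.834; half-tol=0.356, Σhalf²=0.198560
  -C: nom -38.500 → Σnom=-5.000; wc +0.170/-0.070 → slack +0.584/-0.904; half-tol=0.120, Σhalf²=0.212960
  -D: nom -11.300 → Σnom=-16.300; wc +0.080/-0.143 → slack +0.664/-1.047; half-tol=0.111, Σhalf²=0.225392
  -E: nom -48.200 → Σnom=-64.500; wc +0.290/-0.470 → slack +0.954/-1.517; half-tol=0.380, Σhalf²=0.369792
  -F: nom -32.000 → Σnom=-96.500; wc +0.040/-0.040 → slack +0.994/-1.557; half-tol=0.040, Σhalf²=0.371392
  -G: nom -32.800 → Σnom=-129.300; wc +0.333/-0.265 → slack +1.327/-1.822; half-tol=0.299, Σhalf²=0.460793
  +H: nom +23.000 → Σnom=-106.300; wc +0.300/-0.300 → slack +1.627/-2.122; half-tol=0.300, Σhalf²=0.550793
  +I: nom +44.900 → Σnom=-61.400; wc +0.473/-0.473 → slack +2.100/-2.595; half-tol=0.473, Σhalf²=0.774522
Nominal = -61.400. Worst-case = [-61.400 - 2.595, -61.400 + 2.100] = [-63.995, -59.300]. RSS = √0.774522 = 0.880.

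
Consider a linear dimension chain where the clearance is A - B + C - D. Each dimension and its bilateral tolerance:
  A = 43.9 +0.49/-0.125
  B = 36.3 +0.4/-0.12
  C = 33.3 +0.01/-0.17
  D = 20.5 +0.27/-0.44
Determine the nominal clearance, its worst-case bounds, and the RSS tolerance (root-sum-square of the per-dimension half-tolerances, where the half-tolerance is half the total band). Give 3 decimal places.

Stack each dimension's contribution:
  +A: nom +43.900 → Σnom=43.900; wc +0.490/-0.125 → slack +0.490/-0.125; half-tol=0.307, Σhalf²=0.094556
  -B: nom -36.300 → Σnom=7.600; wc +0.120/-0.400 → slack +0.610/-0.525; half-tol=0.260, Σhalf²=0.162156
  +C: nom +33.300 → Σnom=40.900; wc +0.010/-0.170 → slack +0.620/-0.695; half-tol=0.090, Σhalf²=0.170256
  -D: nom -20.500 → Σnom=20.400; wc +0.440/-0.270 → slack +1.060/-0.965; half-tol=0.355, Σhalf²=0.296281
Nominal = 20.400. Worst-case = [20.400 - 0.965, 20.400 + 1.060] = [19.435, 21.460]. RSS = √0.296281 = 0.544.

nominal=20.400 wc=[19.435,21.460] rss=0.544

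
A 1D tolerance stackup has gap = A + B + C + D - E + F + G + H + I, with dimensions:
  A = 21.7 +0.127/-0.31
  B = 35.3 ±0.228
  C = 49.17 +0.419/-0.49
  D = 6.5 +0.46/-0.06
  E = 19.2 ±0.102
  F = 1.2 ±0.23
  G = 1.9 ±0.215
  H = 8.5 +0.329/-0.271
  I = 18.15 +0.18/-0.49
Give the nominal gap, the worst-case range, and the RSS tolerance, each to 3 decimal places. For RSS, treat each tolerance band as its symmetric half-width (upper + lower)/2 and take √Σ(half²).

Stack each dimension's contribution:
  +A: nom +21.700 → Σnom=21.700; wc +0.127/-0.310 → slack +0.127/-0.310; half-tol=0.218, Σhalf²=0.047742
  +B: nom +35.300 → Σnom=57.000; wc +0.228/-0.228 → slack +0.355/-0.538; half-tol=0.228, Σhalf²=0.099726
  +C: nom +49.170 → Σnom=106.170; wc +0.419/-0.490 → slack +0.774/-1.028; half-tol=0.455, Σhalf²=0.306297
  +D: nom +6.500 → Σnom=112.670; wc +0.460/-0.060 → slack +1.234/-1.088; half-tol=0.260, Σhalf²=0.373897
  -E: nom -19.200 → Σnom=93.470; wc +0.102/-0.102 → slack +1.336/-1.190; half-tol=0.102, Σhalf²=0.384301
  +F: nom +1.200 → Σnom=94.670; wc +0.230/-0.230 → slack +1.566/-1.420; half-tol=0.230, Σhalf²=0.437201
  +G: nom +1.900 → Σnom=96.570; wc +0.215/-0.215 → slack +1.781/-1.635; half-tol=0.215, Σhalf²=0.483426
  +H: nom +8.500 → Σnom=105.070; wc +0.329/-0.271 → slack +2.110/-1.906; half-tol=0.300, Σhalf²=0.573426
  +I: nom +18.150 → Σnom=123.220; wc +0.180/-0.490 → slack +2.290/-2.396; half-tol=0.335, Σhalf²=0.685651
Nominal = 123.220. Worst-case = [123.220 - 2.396, 123.220 + 2.290] = [120.824, 125.510]. RSS = √0.685651 = 0.828.

nominal=123.220 wc=[120.824,125.510] rss=0.828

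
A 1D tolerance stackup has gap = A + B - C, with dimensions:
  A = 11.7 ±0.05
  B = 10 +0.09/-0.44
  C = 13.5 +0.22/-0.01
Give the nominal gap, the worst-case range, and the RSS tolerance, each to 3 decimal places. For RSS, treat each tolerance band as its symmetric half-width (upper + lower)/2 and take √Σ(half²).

nominal=8.200 wc=[7.490,8.350] rss=0.293

Stack each dimension's contribution:
  +A: nom +11.700 → Σnom=11.700; wc +0.050/-0.050 → slack +0.050/-0.050; half-tol=0.050, Σhalf²=0.002500
  +B: nom +10.000 → Σnom=21.700; wc +0.090/-0.440 → slack +0.140/-0.490; half-tol=0.265, Σhalf²=0.072725
  -C: nom -13.500 → Σnom=8.200; wc +0.010/-0.220 → slack +0.150/-0.710; half-tol=0.115, Σhalf²=0.085950
Nominal = 8.200. Worst-case = [8.200 - 0.710, 8.200 + 0.150] = [7.490, 8.350]. RSS = √0.085950 = 0.293.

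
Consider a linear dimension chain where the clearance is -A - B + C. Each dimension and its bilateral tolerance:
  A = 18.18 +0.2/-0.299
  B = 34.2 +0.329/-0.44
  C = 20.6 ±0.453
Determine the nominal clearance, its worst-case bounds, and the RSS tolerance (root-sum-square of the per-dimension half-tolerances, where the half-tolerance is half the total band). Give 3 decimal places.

Stack each dimension's contribution:
  -A: nom -18.180 → Σnom=-18.180; wc +0.299/-0.200 → slack +0.299/-0.200; half-tol=0.249, Σhalf²=0.062250
  -B: nom -34.200 → Σnom=-52.380; wc +0.440/-0.329 → slack +0.739/-0.529; half-tol=0.385, Σhalf²=0.210091
  +C: nom +20.600 → Σnom=-31.780; wc +0.453/-0.453 → slack +1.192/-0.982; half-tol=0.453, Σhalf²=0.415300
Nominal = -31.780. Worst-case = [-31.780 - 0.982, -31.780 + 1.192] = [-32.762, -30.588]. RSS = √0.415300 = 0.644.

nominal=-31.780 wc=[-32.762,-30.588] rss=0.644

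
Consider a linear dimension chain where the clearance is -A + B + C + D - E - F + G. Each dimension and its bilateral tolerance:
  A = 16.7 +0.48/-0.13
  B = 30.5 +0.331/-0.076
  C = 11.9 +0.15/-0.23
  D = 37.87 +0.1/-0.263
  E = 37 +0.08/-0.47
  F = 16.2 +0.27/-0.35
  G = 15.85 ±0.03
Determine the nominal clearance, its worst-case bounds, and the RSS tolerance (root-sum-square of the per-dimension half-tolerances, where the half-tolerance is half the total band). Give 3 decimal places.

nominal=26.220 wc=[24.791,27.781] rss=0.613

Stack each dimension's contribution:
  -A: nom -16.700 → Σnom=-16.700; wc +0.130/-0.480 → slack +0.130/-0.480; half-tol=0.305, Σhalf²=0.093025
  +B: nom +30.500 → Σnom=13.800; wc +0.331/-0.076 → slack +0.461/-0.556; half-tol=0.204, Σhalf²=0.134437
  +C: nom +11.900 → Σnom=25.700; wc +0.150/-0.230 → slack +0.611/-0.786; half-tol=0.190, Σhalf²=0.170537
  +D: nom +37.870 → Σnom=63.570; wc +0.100/-0.263 → slack +0.711/-1.049; half-tol=0.181, Σhalf²=0.203480
  -E: nom -37.000 → Σnom=26.570; wc +0.470/-0.080 → slack +1.181/-1.129; half-tol=0.275, Σhalf²=0.279104
  -F: nom -16.200 → Σnom=10.370; wc +0.350/-0.270 → slack +1.531/-1.399; half-tol=0.310, Σhalf²=0.375204
  +G: nom +15.850 → Σnom=26.220; wc +0.030/-0.030 → slack +1.561/-1.429; half-tol=0.030, Σhalf²=0.376105
Nominal = 26.220. Worst-case = [26.220 - 1.429, 26.220 + 1.561] = [24.791, 27.781]. RSS = √0.376105 = 0.613.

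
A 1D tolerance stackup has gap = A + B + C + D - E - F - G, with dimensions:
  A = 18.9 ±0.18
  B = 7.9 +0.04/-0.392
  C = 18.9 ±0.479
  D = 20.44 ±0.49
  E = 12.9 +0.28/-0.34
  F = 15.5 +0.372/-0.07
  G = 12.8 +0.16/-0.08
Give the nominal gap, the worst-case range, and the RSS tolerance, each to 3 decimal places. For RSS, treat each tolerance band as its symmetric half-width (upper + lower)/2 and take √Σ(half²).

nominal=24.940 wc=[22.587,26.619] rss=0.841

Stack each dimension's contribution:
  +A: nom +18.900 → Σnom=18.900; wc +0.180/-0.180 → slack +0.180/-0.180; half-tol=0.180, Σhalf²=0.032400
  +B: nom +7.900 → Σnom=26.800; wc +0.040/-0.392 → slack +0.220/-0.572; half-tol=0.216, Σhalf²=0.079056
  +C: nom +18.900 → Σnom=45.700; wc +0.479/-0.479 → slack +0.699/-1.051; half-tol=0.479, Σhalf²=0.308497
  +D: nom +20.440 → Σnom=66.140; wc +0.490/-0.490 → slack +1.189/-1.541; half-tol=0.490, Σhalf²=0.548597
  -E: nom -12.900 → Σnom=53.240; wc +0.340/-0.280 → slack +1.529/-1.821; half-tol=0.310, Σhalf²=0.644697
  -F: nom -15.500 → Σnom=37.740; wc +0.070/-0.372 → slack +1.599/-2.193; half-tol=0.221, Σhalf²=0.693538
  -G: nom -12.800 → Σnom=24.940; wc +0.080/-0.160 → slack +1.679/-2.353; half-tol=0.120, Σhalf²=0.707938
Nominal = 24.940. Worst-case = [24.940 - 2.353, 24.940 + 1.679] = [22.587, 26.619]. RSS = √0.707938 = 0.841.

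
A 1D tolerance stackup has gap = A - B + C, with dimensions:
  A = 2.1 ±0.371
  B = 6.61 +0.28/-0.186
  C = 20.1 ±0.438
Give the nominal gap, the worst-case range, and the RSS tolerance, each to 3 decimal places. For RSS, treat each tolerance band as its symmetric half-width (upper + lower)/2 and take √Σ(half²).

Stack each dimension's contribution:
  +A: nom +2.100 → Σnom=2.100; wc +0.371/-0.371 → slack +0.371/-0.371; half-tol=0.371, Σhalf²=0.137641
  -B: nom -6.610 → Σnom=-4.510; wc +0.186/-0.280 → slack +0.557/-0.651; half-tol=0.233, Σhalf²=0.191930
  +C: nom +20.100 → Σnom=15.590; wc +0.438/-0.438 → slack +0.995/-1.089; half-tol=0.438, Σhalf²=0.383774
Nominal = 15.590. Worst-case = [15.590 - 1.089, 15.590 + 0.995] = [14.501, 16.585]. RSS = √0.383774 = 0.619.

nominal=15.590 wc=[14.501,16.585] rss=0.619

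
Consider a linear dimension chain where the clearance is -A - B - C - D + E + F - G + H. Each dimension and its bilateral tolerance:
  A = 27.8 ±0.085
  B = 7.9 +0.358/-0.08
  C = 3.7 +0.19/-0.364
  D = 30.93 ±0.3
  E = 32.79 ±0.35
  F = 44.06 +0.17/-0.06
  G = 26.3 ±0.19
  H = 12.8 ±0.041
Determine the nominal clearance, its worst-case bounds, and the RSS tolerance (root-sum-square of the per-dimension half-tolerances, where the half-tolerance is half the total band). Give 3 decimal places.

nominal=-6.980 wc=[-8.554,-5.400] rss=0.629

Stack each dimension's contribution:
  -A: nom -27.800 → Σnom=-27.800; wc +0.085/-0.085 → slack +0.085/-0.085; half-tol=0.085, Σhalf²=0.007225
  -B: nom -7.900 → Σnom=-35.700; wc +0.080/-0.358 → slack +0.165/-0.443; half-tol=0.219, Σhalf²=0.055186
  -C: nom -3.700 → Σnom=-39.400; wc +0.364/-0.190 → slack +0.529/-0.633; half-tol=0.277, Σhalf²=0.131915
  -D: nom -30.930 → Σnom=-70.330; wc +0.300/-0.300 → slack +0.829/-0.933; half-tol=0.300, Σhalf²=0.221915
  +E: nom +32.790 → Σnom=-37.540; wc +0.350/-0.350 → slack +1.179/-1.283; half-tol=0.350, Σhalf²=0.344415
  +F: nom +44.060 → Σnom=6.520; wc +0.170/-0.060 → slack +1.349/-1.343; half-tol=0.115, Σhalf²=0.357640
  -G: nom -26.300 → Σnom=-19.780; wc +0.190/-0.190 → slack +1.539/-1.533; half-tol=0.190, Σhalf²=0.393740
  +H: nom +12.800 → Σnom=-6.980; wc +0.041/-0.041 → slack +1.580/-1.574; half-tol=0.041, Σhalf²=0.395421
Nominal = -6.980. Worst-case = [-6.980 - 1.574, -6.980 + 1.580] = [-8.554, -5.400]. RSS = √0.395421 = 0.629.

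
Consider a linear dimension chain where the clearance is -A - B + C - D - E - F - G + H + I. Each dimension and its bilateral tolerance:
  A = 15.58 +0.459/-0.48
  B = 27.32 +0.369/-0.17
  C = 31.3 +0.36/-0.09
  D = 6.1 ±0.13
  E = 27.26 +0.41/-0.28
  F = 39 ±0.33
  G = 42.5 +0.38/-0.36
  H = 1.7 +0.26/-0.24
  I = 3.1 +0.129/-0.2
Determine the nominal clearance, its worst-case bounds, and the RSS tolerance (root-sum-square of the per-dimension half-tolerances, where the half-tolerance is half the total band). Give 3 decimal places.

Stack each dimension's contribution:
  -A: nom -15.580 → Σnom=-15.580; wc +0.480/-0.459 → slack +0.480/-0.459; half-tol=0.470, Σhalf²=0.220430
  -B: nom -27.320 → Σnom=-42.900; wc +0.170/-0.369 → slack +0.650/-0.828; half-tol=0.270, Σhalf²=0.293061
  +C: nom +31.300 → Σnom=-11.600; wc +0.360/-0.090 → slack +1.010/-0.918; half-tol=0.225, Σhalf²=0.343686
  -D: nom -6.100 → Σnom=-17.700; wc +0.130/-0.130 → slack +1.140/-1.048; half-tol=0.130, Σhalf²=0.360586
  -E: nom -27.260 → Σnom=-44.960; wc +0.280/-0.410 → slack +1.420/-1.458; half-tol=0.345, Σhalf²=0.479611
  -F: nom -39.000 → Σnom=-83.960; wc +0.330/-0.330 → slack +1.750/-1.788; half-tol=0.330, Σhalf²=0.588511
  -G: nom -42.500 → Σnom=-126.460; wc +0.360/-0.380 → slack +2.110/-2.168; half-tol=0.370, Σhalf²=0.725411
  +H: nom +1.700 → Σnom=-124.760; wc +0.260/-0.240 → slack +2.370/-2.408; half-tol=0.250, Σhalf²=0.787911
  +I: nom +3.100 → Σnom=-121.660; wc +0.129/-0.200 → slack +2.499/-2.608; half-tol=0.165, Σhalf²=0.814971
Nominal = -121.660. Worst-case = [-121.660 - 2.608, -121.660 + 2.499] = [-124.268, -119.161]. RSS = √0.814971 = 0.903.

nominal=-121.660 wc=[-124.268,-119.161] rss=0.903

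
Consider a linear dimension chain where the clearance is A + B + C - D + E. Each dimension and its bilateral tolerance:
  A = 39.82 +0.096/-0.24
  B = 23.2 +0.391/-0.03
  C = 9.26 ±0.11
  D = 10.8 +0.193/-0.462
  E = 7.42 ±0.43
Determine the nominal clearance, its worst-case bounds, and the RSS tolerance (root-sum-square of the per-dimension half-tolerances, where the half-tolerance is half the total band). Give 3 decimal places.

Stack each dimension's contribution:
  +A: nom +39.820 → Σnom=39.820; wc +0.096/-0.240 → slack +0.096/-0.240; half-tol=0.168, Σhalf²=0.028224
  +B: nom +23.200 → Σnom=63.020; wc +0.391/-0.030 → slack +0.487/-0.270; half-tol=0.211, Σhalf²=0.072534
  +C: nom +9.260 → Σnom=72.280; wc +0.110/-0.110 → slack +0.597/-0.380; half-tol=0.110, Σhalf²=0.084634
  -D: nom -10.800 → Σnom=61.480; wc +0.462/-0.193 → slack +1.059/-0.573; half-tol=0.328, Σhalf²=0.191891
  +E: nom +7.420 → Σnom=68.900; wc +0.430/-0.430 → slack +1.489/-1.003; half-tol=0.430, Σhalf²=0.376791
Nominal = 68.900. Worst-case = [68.900 - 1.003, 68.900 + 1.489] = [67.897, 70.389]. RSS = √0.376791 = 0.614.

nominal=68.900 wc=[67.897,70.389] rss=0.614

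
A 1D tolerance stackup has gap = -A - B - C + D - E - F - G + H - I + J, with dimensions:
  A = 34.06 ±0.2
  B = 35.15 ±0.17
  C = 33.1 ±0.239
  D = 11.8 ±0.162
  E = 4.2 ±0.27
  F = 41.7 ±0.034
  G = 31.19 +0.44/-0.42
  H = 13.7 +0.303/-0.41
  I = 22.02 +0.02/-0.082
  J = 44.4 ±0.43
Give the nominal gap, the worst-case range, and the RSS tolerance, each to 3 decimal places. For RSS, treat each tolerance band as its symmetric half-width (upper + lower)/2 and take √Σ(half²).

Stack each dimension's contribution:
  -A: nom -34.060 → Σnom=-34.060; wc +0.200/-0.200 → slack +0.200/-0.200; half-tol=0.200, Σhalf²=0.040000
  -B: nom -35.150 → Σnom=-69.210; wc +0.170/-0.170 → slack +0.370/-0.370; half-tol=0.170, Σhalf²=0.068900
  -C: nom -33.100 → Σnom=-102.310; wc +0.239/-0.239 → slack +0.609/-0.609; half-tol=0.239, Σhalf²=0.126021
  +D: nom +11.800 → Σnom=-90.510; wc +0.162/-0.162 → slack +0.771/-0.771; half-tol=0.162, Σhalf²=0.152265
  -E: nom -4.200 → Σnom=-94.710; wc +0.270/-0.270 → slack +1.041/-1.041; half-tol=0.270, Σhalf²=0.225165
  -F: nom -41.700 → Σnom=-136.410; wc +0.034/-0.034 → slack +1.075/-1.075; half-tol=0.034, Σhalf²=0.226321
  -G: nom -31.190 → Σnom=-167.600; wc +0.420/-0.440 → slack +1.495/-1.515; half-tol=0.430, Σhalf²=0.411221
  +H: nom +13.700 → Σnom=-153.900; wc +0.303/-0.410 → slack +1.798/-1.925; half-tol=0.356, Σhalf²=0.538313
  -I: nom -22.020 → Σnom=-175.920; wc +0.082/-0.020 → slack +1.880/-1.945; half-tol=0.051, Σhalf²=0.540914
  +J: nom +44.400 → Σnom=-131.520; wc +0.430/-0.430 → slack +2.310/-2.375; half-tol=0.430, Σhalf²=0.725814
Nominal = -131.520. Worst-case = [-131.520 - 2.375, -131.520 + 2.310] = [-133.895, -129.210]. RSS = √0.725814 = 0.852.

nominal=-131.520 wc=[-133.895,-129.210] rss=0.852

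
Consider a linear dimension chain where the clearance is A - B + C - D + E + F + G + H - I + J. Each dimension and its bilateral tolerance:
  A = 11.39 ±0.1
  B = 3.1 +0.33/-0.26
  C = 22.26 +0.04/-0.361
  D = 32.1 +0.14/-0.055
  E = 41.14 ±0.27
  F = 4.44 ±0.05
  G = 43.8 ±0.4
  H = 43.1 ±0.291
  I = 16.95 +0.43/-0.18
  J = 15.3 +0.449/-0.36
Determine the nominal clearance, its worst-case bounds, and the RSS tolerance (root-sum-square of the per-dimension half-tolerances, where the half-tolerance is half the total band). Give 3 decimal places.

nominal=129.280 wc=[126.548,131.375] rss=0.851

Stack each dimension's contribution:
  +A: nom +11.390 → Σnom=11.390; wc +0.100/-0.100 → slack +0.100/-0.100; half-tol=0.100, Σhalf²=0.010000
  -B: nom -3.100 → Σnom=8.290; wc +0.260/-0.330 → slack +0.360/-0.430; half-tol=0.295, Σhalf²=0.097025
  +C: nom +22.260 → Σnom=30.550; wc +0.040/-0.361 → slack +0.400/-0.791; half-tol=0.200, Σhalf²=0.137225
  -D: nom -32.100 → Σnom=-1.550; wc +0.055/-0.140 → slack +0.455/-0.931; half-tol=0.098, Σhalf²=0.146732
  +E: nom +41.140 → Σnom=39.590; wc +0.270/-0.270 → slack +0.725/-1.201; half-tol=0.270, Σhalf²=0.219632
  +F: nom +4.440 → Σnom=44.030; wc +0.050/-0.050 → slack +0.775/-1.251; half-tol=0.050, Σhalf²=0.222132
  +G: nom +43.800 → Σnom=87.830; wc +0.400/-0.400 → slack +1.175/-1.651; half-tol=0.400, Σhalf²=0.382132
  +H: nom +43.100 → Σnom=130.930; wc +0.291/-0.291 → slack +1.466/-1.942; half-tol=0.291, Σhalf²=0.466813
  -I: nom -16.950 → Σnom=113.980; wc +0.180/-0.430 → slack +1.646/-2.372; half-tol=0.305, Σhalf²=0.559838
  +J: nom +15.300 → Σnom=129.280; wc +0.449/-0.360 → slack +2.095/-2.732; half-tol=0.404, Σhalf²=0.723458
Nominal = 129.280. Worst-case = [129.280 - 2.732, 129.280 + 2.095] = [126.548, 131.375]. RSS = √0.723458 = 0.851.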